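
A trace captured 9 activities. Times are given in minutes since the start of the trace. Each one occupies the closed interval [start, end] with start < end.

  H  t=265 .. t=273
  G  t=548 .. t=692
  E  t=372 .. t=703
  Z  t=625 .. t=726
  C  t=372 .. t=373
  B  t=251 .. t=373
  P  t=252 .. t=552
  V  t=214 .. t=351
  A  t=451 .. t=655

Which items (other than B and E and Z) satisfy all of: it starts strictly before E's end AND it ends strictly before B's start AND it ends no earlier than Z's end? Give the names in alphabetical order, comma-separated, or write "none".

Conditions: its start is strictly before E's end (X.start < t=703) AND its end is strictly before B's start (X.end < t=251) AND its end is no earlier than Z's end (X.end >= t=726).
A: start t=451 < t=703? ✓; end t=655 < t=251? ✗; end t=655 >= t=726? ✗ → no.
C: start t=372 < t=703? ✓; end t=373 < t=251? ✗; end t=373 >= t=726? ✗ → no.
G: start t=548 < t=703? ✓; end t=692 < t=251? ✗; end t=692 >= t=726? ✗ → no.
H: start t=265 < t=703? ✓; end t=273 < t=251? ✗; end t=273 >= t=726? ✗ → no.
P: start t=252 < t=703? ✓; end t=552 < t=251? ✗; end t=552 >= t=726? ✗ → no.
V: start t=214 < t=703? ✓; end t=351 < t=251? ✗; end t=351 >= t=726? ✗ → no.
Result: none.

none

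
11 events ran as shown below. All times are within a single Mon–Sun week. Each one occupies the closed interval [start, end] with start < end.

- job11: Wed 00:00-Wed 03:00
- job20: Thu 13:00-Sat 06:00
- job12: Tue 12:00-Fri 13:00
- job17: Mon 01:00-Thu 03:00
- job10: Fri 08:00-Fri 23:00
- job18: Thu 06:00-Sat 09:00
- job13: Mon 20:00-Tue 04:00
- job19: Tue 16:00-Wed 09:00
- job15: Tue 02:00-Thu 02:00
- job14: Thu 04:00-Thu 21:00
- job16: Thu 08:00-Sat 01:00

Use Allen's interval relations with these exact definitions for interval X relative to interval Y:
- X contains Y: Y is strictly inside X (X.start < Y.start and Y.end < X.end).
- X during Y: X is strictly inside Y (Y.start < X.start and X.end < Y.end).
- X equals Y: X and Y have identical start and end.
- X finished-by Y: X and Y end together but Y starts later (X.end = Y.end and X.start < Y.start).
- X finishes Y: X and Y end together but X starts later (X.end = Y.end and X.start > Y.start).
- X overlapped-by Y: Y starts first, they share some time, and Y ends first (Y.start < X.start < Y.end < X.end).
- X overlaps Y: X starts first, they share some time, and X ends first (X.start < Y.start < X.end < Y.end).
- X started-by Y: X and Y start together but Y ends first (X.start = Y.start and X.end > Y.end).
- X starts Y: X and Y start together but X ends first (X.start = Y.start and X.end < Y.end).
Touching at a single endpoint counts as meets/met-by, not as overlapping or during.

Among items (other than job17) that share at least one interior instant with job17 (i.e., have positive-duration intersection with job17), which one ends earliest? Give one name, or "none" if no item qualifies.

Target job17 = [Mon 01:00, Thu 03:00].
job10 [Fri 08:00, Fri 23:00] → after → excluded.
job11 [Wed 00:00, Wed 03:00] → during → candidate.
job12 [Tue 12:00, Fri 13:00] → overlapped-by → candidate.
job13 [Mon 20:00, Tue 04:00] → during → candidate.
job14 [Thu 04:00, Thu 21:00] → after → excluded.
job15 [Tue 02:00, Thu 02:00] → during → candidate.
job16 [Thu 08:00, Sat 01:00] → after → excluded.
job18 [Thu 06:00, Sat 09:00] → after → excluded.
job19 [Tue 16:00, Wed 09:00] → during → candidate.
job20 [Thu 13:00, Sat 06:00] → after → excluded.
Among candidates, earliest end is Tue 04:00 → job13.

job13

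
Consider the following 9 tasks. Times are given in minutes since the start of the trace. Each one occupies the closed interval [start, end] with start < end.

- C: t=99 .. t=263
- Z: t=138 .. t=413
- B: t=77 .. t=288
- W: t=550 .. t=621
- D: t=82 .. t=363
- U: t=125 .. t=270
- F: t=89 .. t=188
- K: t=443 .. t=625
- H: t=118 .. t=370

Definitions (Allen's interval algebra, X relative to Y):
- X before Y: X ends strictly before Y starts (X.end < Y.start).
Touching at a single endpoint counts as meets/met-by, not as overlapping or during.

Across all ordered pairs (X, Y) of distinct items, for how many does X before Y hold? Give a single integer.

14

Checking all 72 ordered pairs for relation 'before'; matching pairs in alphabetical order:
(B, K): B before K ✓
(B, W): B before W ✓
(C, K): C before K ✓
(C, W): C before W ✓
(D, K): D before K ✓
(D, W): D before W ✓
(F, K): F before K ✓
(F, W): F before W ✓
(H, K): H before K ✓
(H, W): H before W ✓
(U, K): U before K ✓
(U, W): U before W ✓
(Z, K): Z before K ✓
(Z, W): Z before W ✓
Count: 14.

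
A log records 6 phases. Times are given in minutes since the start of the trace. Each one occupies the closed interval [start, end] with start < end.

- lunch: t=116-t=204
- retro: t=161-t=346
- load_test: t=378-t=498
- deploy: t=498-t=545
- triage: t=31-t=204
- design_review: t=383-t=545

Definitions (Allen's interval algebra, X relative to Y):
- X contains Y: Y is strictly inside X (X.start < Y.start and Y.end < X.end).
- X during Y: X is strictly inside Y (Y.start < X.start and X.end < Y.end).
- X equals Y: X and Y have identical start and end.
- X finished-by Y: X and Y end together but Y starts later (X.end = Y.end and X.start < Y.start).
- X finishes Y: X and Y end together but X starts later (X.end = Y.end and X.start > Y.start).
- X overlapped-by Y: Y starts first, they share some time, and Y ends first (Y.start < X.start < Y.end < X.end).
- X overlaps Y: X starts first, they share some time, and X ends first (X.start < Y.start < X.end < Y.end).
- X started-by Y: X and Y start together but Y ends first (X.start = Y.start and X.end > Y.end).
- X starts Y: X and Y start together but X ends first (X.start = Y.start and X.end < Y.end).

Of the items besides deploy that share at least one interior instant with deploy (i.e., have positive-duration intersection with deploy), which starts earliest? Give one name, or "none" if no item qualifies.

Target deploy = [t=498, t=545].
design_review [t=383, t=545] → finished-by → candidate.
load_test [t=378, t=498] → meets → excluded.
lunch [t=116, t=204] → before → excluded.
retro [t=161, t=346] → before → excluded.
triage [t=31, t=204] → before → excluded.
Among candidates, earliest start is t=383 → design_review.

design_review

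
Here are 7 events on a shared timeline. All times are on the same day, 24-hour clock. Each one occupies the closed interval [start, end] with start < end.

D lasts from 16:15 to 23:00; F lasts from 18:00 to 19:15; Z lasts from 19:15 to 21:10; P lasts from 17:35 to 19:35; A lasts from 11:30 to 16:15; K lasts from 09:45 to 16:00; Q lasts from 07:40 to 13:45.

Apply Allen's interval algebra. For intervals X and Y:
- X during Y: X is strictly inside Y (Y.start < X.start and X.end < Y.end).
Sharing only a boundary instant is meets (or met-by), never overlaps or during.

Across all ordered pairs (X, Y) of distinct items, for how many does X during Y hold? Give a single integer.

4

Checking all 42 ordered pairs for relation 'during'; matching pairs in alphabetical order:
(F, D): F during D ✓
(F, P): F during P ✓
(P, D): P during D ✓
(Z, D): Z during D ✓
Count: 4.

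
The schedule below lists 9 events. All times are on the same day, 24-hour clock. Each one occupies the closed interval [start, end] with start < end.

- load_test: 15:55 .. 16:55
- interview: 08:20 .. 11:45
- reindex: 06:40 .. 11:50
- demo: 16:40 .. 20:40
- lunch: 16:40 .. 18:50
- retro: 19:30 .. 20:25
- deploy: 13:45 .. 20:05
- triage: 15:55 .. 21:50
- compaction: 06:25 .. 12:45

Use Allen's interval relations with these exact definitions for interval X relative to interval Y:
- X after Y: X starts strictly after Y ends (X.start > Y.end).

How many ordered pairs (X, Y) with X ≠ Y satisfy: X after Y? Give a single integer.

Checking all 72 ordered pairs for relation 'after'; matching pairs in alphabetical order:
(demo, compaction): demo after compaction ✓
(demo, interview): demo after interview ✓
(demo, reindex): demo after reindex ✓
(deploy, compaction): deploy after compaction ✓
(deploy, interview): deploy after interview ✓
(deploy, reindex): deploy after reindex ✓
(load_test, compaction): load_test after compaction ✓
(load_test, interview): load_test after interview ✓
(load_test, reindex): load_test after reindex ✓
(lunch, compaction): lunch after compaction ✓
(lunch, interview): lunch after interview ✓
(lunch, reindex): lunch after reindex ✓
(retro, compaction): retro after compaction ✓
(retro, interview): retro after interview ✓
(retro, load_test): retro after load_test ✓
(retro, lunch): retro after lunch ✓
(retro, reindex): retro after reindex ✓
(triage, compaction): triage after compaction ✓
(triage, interview): triage after interview ✓
(triage, reindex): triage after reindex ✓
Count: 20.

20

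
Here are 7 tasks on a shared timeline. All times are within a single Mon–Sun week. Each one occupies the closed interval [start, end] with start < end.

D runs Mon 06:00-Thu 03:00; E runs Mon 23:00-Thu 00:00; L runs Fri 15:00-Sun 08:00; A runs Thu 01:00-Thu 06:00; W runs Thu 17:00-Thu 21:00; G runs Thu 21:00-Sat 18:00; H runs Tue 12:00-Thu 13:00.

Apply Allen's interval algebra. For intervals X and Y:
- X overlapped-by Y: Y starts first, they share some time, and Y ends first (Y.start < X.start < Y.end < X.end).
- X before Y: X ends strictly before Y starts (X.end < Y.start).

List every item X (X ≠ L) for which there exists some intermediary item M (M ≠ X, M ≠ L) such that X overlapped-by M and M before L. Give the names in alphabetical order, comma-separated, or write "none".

Target L = [Fri 15:00, Sun 08:00].
Intermediaries M with M before L: A, D, E, H, W.
Via A — items with X overlapped-by A: none.
Via D — items with X overlapped-by D: A, H.
Via E — items with X overlapped-by E: H.
Via H — items with X overlapped-by H: none.
Via W — items with X overlapped-by W: none.
Union: A, H.

A, H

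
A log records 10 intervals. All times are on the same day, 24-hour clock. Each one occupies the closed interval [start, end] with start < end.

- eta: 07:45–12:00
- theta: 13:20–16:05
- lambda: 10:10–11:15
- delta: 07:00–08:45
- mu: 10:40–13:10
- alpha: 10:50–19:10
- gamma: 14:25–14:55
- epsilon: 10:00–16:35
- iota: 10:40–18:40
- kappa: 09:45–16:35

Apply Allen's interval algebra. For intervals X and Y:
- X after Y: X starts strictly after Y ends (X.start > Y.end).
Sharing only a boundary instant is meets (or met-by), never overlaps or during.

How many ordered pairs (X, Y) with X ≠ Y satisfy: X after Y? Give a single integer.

Checking all 90 ordered pairs for relation 'after'; matching pairs in alphabetical order:
(alpha, delta): alpha after delta ✓
(epsilon, delta): epsilon after delta ✓
(gamma, delta): gamma after delta ✓
(gamma, eta): gamma after eta ✓
(gamma, lambda): gamma after lambda ✓
(gamma, mu): gamma after mu ✓
(iota, delta): iota after delta ✓
(kappa, delta): kappa after delta ✓
(lambda, delta): lambda after delta ✓
(mu, delta): mu after delta ✓
(theta, delta): theta after delta ✓
(theta, eta): theta after eta ✓
(theta, lambda): theta after lambda ✓
(theta, mu): theta after mu ✓
Count: 14.

14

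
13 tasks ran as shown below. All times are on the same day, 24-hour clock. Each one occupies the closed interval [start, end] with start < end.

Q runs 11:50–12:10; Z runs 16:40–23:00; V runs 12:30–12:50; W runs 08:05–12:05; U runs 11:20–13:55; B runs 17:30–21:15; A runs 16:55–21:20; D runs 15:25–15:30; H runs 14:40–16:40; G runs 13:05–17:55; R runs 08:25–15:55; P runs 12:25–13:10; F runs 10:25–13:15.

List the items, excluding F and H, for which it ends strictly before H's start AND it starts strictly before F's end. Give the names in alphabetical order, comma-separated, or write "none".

P, Q, U, V, W

Conditions: its end is strictly before H's start (X.end < 14:40) AND its start is strictly before F's end (X.start < 13:15).
A: end 21:20 < 14:40? ✗; start 16:55 < 13:15? ✗ → no.
B: end 21:15 < 14:40? ✗; start 17:30 < 13:15? ✗ → no.
D: end 15:30 < 14:40? ✗; start 15:25 < 13:15? ✗ → no.
G: end 17:55 < 14:40? ✗; start 13:05 < 13:15? ✓ → no.
P: end 13:10 < 14:40? ✓; start 12:25 < 13:15? ✓ → yes.
Q: end 12:10 < 14:40? ✓; start 11:50 < 13:15? ✓ → yes.
R: end 15:55 < 14:40? ✗; start 08:25 < 13:15? ✓ → no.
U: end 13:55 < 14:40? ✓; start 11:20 < 13:15? ✓ → yes.
V: end 12:50 < 14:40? ✓; start 12:30 < 13:15? ✓ → yes.
W: end 12:05 < 14:40? ✓; start 08:05 < 13:15? ✓ → yes.
Z: end 23:00 < 14:40? ✗; start 16:40 < 13:15? ✗ → no.
Result: P, Q, U, V, W.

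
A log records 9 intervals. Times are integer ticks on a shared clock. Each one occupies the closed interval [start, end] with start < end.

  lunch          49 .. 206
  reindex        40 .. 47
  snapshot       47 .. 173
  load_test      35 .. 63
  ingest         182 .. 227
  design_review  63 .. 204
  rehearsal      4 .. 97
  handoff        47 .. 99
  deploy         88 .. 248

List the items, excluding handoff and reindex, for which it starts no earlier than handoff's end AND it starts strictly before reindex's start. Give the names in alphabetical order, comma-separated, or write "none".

none

Conditions: its start is no earlier than handoff's end (X.start >= 99) AND its start is strictly before reindex's start (X.start < 40).
deploy: start 88 >= 99? ✗; start 88 < 40? ✗ → no.
design_review: start 63 >= 99? ✗; start 63 < 40? ✗ → no.
ingest: start 182 >= 99? ✓; start 182 < 40? ✗ → no.
load_test: start 35 >= 99? ✗; start 35 < 40? ✓ → no.
lunch: start 49 >= 99? ✗; start 49 < 40? ✗ → no.
rehearsal: start 4 >= 99? ✗; start 4 < 40? ✓ → no.
snapshot: start 47 >= 99? ✗; start 47 < 40? ✗ → no.
Result: none.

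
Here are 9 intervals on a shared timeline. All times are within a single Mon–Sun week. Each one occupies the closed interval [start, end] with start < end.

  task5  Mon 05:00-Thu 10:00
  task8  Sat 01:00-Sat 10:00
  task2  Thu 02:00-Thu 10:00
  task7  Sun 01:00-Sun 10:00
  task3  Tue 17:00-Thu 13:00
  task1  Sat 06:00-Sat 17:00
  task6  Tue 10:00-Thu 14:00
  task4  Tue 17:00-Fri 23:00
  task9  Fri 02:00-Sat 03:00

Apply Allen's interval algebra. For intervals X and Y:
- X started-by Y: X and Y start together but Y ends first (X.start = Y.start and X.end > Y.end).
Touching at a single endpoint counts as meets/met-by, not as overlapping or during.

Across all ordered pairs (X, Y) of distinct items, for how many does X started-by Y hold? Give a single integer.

Checking all 72 ordered pairs for relation 'started-by'; matching pairs in alphabetical order:
(task4, task3): task4 started-by task3 ✓
Count: 1.

1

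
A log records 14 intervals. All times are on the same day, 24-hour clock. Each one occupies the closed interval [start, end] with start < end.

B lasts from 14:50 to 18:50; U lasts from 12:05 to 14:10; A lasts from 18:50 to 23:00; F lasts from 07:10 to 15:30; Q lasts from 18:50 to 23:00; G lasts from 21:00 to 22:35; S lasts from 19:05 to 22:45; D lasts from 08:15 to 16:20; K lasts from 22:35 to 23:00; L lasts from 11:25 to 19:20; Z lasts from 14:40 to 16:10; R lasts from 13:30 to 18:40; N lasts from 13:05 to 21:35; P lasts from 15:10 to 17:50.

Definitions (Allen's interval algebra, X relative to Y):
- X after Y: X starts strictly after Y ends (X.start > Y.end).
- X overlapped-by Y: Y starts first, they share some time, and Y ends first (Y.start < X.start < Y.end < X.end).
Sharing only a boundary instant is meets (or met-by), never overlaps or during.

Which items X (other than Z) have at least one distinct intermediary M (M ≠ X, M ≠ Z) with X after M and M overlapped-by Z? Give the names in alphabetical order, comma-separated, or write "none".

Target Z = [14:40, 16:10].
Intermediaries M with M overlapped-by Z: B, P.
Via B — items with X after B: G, K, S.
Via P — items with X after P: A, G, K, Q, S.
Union: A, G, K, Q, S.

A, G, K, Q, S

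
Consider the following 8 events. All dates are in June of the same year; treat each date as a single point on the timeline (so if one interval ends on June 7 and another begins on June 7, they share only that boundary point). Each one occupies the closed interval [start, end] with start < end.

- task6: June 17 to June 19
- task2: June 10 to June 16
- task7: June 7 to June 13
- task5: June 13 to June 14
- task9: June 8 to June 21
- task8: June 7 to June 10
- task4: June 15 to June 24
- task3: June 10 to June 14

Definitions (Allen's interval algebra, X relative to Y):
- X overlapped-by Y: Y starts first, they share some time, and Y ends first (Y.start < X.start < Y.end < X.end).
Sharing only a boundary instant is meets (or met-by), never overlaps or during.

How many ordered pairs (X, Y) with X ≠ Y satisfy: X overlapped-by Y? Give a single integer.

Checking all 56 ordered pairs for relation 'overlapped-by'; matching pairs in alphabetical order:
(task2, task7): task2 overlapped-by task7 ✓
(task3, task7): task3 overlapped-by task7 ✓
(task4, task2): task4 overlapped-by task2 ✓
(task4, task9): task4 overlapped-by task9 ✓
(task9, task7): task9 overlapped-by task7 ✓
(task9, task8): task9 overlapped-by task8 ✓
Count: 6.

6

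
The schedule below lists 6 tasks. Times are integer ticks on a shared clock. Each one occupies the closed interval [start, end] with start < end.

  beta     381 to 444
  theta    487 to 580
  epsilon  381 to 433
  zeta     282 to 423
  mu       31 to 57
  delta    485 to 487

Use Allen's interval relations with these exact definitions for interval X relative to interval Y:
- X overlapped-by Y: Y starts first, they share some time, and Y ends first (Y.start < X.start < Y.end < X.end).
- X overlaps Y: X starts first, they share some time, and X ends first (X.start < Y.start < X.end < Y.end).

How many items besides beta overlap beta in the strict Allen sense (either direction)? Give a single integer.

1

Target beta = [381, 444].
delta [485, 487] → after → no.
epsilon [381, 433] → starts → no.
mu [31, 57] → before → no.
theta [487, 580] → after → no.
zeta [282, 423] → overlaps → counts.
Total: 1.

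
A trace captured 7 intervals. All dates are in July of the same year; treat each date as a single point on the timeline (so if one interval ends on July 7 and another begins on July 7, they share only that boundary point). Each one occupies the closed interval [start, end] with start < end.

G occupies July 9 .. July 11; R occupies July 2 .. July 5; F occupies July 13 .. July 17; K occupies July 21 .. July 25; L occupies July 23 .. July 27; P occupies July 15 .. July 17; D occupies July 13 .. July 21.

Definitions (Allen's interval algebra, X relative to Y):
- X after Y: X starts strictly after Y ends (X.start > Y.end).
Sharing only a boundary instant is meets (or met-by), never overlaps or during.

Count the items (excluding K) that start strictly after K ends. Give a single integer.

0

Target K = [July 21, July 25].
D [July 13, July 21] → meets → no.
F [July 13, July 17] → before → no.
G [July 9, July 11] → before → no.
L [July 23, July 27] → overlapped-by → no.
P [July 15, July 17] → before → no.
R [July 2, July 5] → before → no.
Total: 0.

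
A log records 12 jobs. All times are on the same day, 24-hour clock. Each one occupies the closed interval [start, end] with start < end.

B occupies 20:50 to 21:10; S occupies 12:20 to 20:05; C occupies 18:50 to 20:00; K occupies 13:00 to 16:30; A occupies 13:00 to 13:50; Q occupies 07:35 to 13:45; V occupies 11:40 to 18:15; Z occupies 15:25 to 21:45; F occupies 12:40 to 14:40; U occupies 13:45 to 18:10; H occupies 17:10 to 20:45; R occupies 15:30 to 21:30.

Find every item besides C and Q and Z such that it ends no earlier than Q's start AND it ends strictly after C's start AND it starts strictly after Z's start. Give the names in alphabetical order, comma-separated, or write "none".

B, H, R

Conditions: its end is no earlier than Q's start (X.end >= 07:35) AND its end is strictly after C's start (X.end > 18:50) AND its start is strictly after Z's start (X.start > 15:25).
A: end 13:50 >= 07:35? ✓; end 13:50 > 18:50? ✗; start 13:00 > 15:25? ✗ → no.
B: end 21:10 >= 07:35? ✓; end 21:10 > 18:50? ✓; start 20:50 > 15:25? ✓ → yes.
F: end 14:40 >= 07:35? ✓; end 14:40 > 18:50? ✗; start 12:40 > 15:25? ✗ → no.
H: end 20:45 >= 07:35? ✓; end 20:45 > 18:50? ✓; start 17:10 > 15:25? ✓ → yes.
K: end 16:30 >= 07:35? ✓; end 16:30 > 18:50? ✗; start 13:00 > 15:25? ✗ → no.
R: end 21:30 >= 07:35? ✓; end 21:30 > 18:50? ✓; start 15:30 > 15:25? ✓ → yes.
S: end 20:05 >= 07:35? ✓; end 20:05 > 18:50? ✓; start 12:20 > 15:25? ✗ → no.
U: end 18:10 >= 07:35? ✓; end 18:10 > 18:50? ✗; start 13:45 > 15:25? ✗ → no.
V: end 18:15 >= 07:35? ✓; end 18:15 > 18:50? ✗; start 11:40 > 15:25? ✗ → no.
Result: B, H, R.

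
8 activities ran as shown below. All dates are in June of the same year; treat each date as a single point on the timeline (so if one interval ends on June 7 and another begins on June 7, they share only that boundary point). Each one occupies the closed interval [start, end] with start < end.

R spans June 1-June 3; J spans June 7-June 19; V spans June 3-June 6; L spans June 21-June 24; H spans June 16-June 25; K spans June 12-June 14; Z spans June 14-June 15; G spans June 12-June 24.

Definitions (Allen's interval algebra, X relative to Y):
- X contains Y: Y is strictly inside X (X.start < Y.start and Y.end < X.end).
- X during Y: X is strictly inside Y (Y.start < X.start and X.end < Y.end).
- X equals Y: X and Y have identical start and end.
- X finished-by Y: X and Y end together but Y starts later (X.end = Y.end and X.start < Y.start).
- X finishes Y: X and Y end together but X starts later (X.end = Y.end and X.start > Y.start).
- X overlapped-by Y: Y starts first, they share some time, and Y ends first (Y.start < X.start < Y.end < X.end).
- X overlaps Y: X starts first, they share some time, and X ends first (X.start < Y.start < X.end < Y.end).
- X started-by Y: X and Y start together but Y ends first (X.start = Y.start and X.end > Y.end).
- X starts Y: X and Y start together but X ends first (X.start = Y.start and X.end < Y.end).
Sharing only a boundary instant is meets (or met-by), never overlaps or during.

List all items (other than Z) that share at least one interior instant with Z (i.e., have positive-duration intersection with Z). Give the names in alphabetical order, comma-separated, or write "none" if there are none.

Target Z = [June 14, June 15].
G [June 12, June 24] → contains → yes.
H [June 16, June 25] → after → no.
J [June 7, June 19] → contains → yes.
K [June 12, June 14] → meets → no.
L [June 21, June 24] → after → no.
R [June 1, June 3] → before → no.
V [June 3, June 6] → before → no.
Result: G, J.

G, J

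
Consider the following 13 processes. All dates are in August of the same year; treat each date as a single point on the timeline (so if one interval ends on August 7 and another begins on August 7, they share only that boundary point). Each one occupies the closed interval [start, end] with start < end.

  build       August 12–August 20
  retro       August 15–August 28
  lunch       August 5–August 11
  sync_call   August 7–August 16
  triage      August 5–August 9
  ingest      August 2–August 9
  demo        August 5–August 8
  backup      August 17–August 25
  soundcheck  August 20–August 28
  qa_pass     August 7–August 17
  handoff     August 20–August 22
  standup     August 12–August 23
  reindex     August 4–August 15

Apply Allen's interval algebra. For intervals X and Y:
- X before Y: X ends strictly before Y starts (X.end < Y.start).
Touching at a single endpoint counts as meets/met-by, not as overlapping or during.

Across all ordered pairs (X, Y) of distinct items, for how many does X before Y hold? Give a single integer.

Checking all 156 ordered pairs for relation 'before'; matching pairs in alphabetical order:
(demo, backup): demo before backup ✓
(demo, build): demo before build ✓
(demo, handoff): demo before handoff ✓
(demo, retro): demo before retro ✓
(demo, soundcheck): demo before soundcheck ✓
(demo, standup): demo before standup ✓
(ingest, backup): ingest before backup ✓
(ingest, build): ingest before build ✓
(ingest, handoff): ingest before handoff ✓
(ingest, retro): ingest before retro ✓
(ingest, soundcheck): ingest before soundcheck ✓
(ingest, standup): ingest before standup ✓
(lunch, backup): lunch before backup ✓
(lunch, build): lunch before build ✓
(lunch, handoff): lunch before handoff ✓
(lunch, retro): lunch before retro ✓
(lunch, soundcheck): lunch before soundcheck ✓
(lunch, standup): lunch before standup ✓
(qa_pass, handoff): qa_pass before handoff ✓
(qa_pass, soundcheck): qa_pass before soundcheck ✓
(reindex, backup): reindex before backup ✓
(reindex, handoff): reindex before handoff ✓
(reindex, soundcheck): reindex before soundcheck ✓
(sync_call, backup): sync_call before backup ✓
... plus 8 further pairs not listed.
Count: 32.

32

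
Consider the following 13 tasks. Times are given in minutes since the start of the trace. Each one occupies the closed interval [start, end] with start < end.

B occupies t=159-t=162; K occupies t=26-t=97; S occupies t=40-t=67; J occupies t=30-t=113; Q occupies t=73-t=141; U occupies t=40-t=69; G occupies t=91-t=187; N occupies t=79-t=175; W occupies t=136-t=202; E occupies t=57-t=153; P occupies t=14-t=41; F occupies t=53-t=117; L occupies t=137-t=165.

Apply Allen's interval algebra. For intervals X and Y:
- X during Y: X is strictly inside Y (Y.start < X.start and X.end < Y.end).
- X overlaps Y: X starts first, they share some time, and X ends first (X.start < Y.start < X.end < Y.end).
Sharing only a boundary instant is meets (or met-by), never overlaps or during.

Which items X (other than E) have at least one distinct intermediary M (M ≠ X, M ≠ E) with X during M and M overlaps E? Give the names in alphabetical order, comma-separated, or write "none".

Target E = [t=57, t=153].
Intermediaries M with M overlaps E: F, J, K, S, U.
Via F — items with X during F: none.
Via J — items with X during J: S, U.
Via K — items with X during K: S, U.
Via S — items with X during S: none.
Via U — items with X during U: none.
Union: S, U.

S, U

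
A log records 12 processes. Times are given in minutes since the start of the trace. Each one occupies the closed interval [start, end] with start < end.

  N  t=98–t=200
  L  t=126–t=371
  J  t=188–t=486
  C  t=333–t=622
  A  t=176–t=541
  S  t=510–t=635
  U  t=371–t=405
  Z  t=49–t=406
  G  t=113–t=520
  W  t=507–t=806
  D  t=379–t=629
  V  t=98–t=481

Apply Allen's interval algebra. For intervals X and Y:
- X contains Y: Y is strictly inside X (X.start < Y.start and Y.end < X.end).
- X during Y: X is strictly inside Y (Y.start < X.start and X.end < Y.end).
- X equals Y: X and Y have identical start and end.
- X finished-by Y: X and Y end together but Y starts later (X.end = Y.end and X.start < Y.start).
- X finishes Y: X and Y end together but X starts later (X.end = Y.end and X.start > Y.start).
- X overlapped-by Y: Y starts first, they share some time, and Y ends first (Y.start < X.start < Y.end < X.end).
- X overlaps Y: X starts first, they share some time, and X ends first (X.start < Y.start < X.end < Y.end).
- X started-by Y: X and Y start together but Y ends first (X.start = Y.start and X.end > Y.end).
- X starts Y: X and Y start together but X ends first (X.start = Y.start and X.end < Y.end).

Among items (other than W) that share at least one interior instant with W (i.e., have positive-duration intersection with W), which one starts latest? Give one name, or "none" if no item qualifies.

S

Target W = [t=507, t=806].
A [t=176, t=541] → overlaps → candidate.
C [t=333, t=622] → overlaps → candidate.
D [t=379, t=629] → overlaps → candidate.
G [t=113, t=520] → overlaps → candidate.
J [t=188, t=486] → before → excluded.
L [t=126, t=371] → before → excluded.
N [t=98, t=200] → before → excluded.
S [t=510, t=635] → during → candidate.
U [t=371, t=405] → before → excluded.
V [t=98, t=481] → before → excluded.
Z [t=49, t=406] → before → excluded.
Among candidates, latest start is t=510 → S.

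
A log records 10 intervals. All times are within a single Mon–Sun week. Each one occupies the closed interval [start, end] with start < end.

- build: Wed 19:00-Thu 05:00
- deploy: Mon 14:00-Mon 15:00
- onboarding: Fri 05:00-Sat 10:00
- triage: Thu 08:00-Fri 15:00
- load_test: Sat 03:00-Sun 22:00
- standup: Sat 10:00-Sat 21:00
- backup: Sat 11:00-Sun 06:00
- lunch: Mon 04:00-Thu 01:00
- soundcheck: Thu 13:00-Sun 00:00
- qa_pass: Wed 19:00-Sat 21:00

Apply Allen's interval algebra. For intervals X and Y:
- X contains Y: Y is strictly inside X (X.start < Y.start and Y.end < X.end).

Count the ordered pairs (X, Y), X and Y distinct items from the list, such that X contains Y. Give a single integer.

Checking all 90 ordered pairs for relation 'contains'; matching pairs in alphabetical order:
(load_test, backup): load_test contains backup ✓
(load_test, standup): load_test contains standup ✓
(lunch, deploy): lunch contains deploy ✓
(qa_pass, onboarding): qa_pass contains onboarding ✓
(qa_pass, triage): qa_pass contains triage ✓
(soundcheck, onboarding): soundcheck contains onboarding ✓
(soundcheck, standup): soundcheck contains standup ✓
Count: 7.

7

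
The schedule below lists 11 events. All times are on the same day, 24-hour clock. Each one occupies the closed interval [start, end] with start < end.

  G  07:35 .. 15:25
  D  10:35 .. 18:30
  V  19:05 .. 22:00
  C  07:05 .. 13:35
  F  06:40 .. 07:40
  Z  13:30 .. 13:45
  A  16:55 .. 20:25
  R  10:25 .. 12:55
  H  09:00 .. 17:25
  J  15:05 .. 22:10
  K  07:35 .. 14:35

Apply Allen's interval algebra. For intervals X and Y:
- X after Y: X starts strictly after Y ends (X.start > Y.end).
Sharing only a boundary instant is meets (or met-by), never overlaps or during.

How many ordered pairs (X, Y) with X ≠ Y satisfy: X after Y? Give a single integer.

24

Checking all 110 ordered pairs for relation 'after'; matching pairs in alphabetical order:
(A, C): A after C ✓
(A, F): A after F ✓
(A, G): A after G ✓
(A, K): A after K ✓
(A, R): A after R ✓
(A, Z): A after Z ✓
(D, F): D after F ✓
(H, F): H after F ✓
(J, C): J after C ✓
(J, F): J after F ✓
(J, K): J after K ✓
(J, R): J after R ✓
(J, Z): J after Z ✓
(R, F): R after F ✓
(V, C): V after C ✓
(V, D): V after D ✓
(V, F): V after F ✓
(V, G): V after G ✓
(V, H): V after H ✓
(V, K): V after K ✓
(V, R): V after R ✓
(V, Z): V after Z ✓
(Z, F): Z after F ✓
(Z, R): Z after R ✓
Count: 24.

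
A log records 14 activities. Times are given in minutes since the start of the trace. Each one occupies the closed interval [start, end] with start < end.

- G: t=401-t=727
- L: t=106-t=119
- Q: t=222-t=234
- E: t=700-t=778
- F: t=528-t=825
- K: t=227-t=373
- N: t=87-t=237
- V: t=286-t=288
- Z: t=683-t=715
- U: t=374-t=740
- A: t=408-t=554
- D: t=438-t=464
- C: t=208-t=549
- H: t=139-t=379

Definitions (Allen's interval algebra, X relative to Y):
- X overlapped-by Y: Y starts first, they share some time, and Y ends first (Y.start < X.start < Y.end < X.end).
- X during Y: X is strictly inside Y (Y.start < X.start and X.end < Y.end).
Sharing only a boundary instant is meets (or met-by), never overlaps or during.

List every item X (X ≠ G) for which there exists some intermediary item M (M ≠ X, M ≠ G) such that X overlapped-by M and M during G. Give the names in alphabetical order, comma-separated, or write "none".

Target G = [t=401, t=727].
Intermediaries M with M during G: A, D, Z.
Via A — items with X overlapped-by A: F.
Via D — items with X overlapped-by D: none.
Via Z — items with X overlapped-by Z: E.
Union: E, F.

E, F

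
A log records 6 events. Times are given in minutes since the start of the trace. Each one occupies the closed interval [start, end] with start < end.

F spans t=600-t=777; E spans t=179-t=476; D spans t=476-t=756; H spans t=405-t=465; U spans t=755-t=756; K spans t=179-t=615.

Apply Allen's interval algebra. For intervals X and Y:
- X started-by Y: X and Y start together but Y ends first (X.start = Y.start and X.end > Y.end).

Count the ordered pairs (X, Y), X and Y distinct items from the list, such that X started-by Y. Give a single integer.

Checking all 30 ordered pairs for relation 'started-by'; matching pairs in alphabetical order:
(K, E): K started-by E ✓
Count: 1.

1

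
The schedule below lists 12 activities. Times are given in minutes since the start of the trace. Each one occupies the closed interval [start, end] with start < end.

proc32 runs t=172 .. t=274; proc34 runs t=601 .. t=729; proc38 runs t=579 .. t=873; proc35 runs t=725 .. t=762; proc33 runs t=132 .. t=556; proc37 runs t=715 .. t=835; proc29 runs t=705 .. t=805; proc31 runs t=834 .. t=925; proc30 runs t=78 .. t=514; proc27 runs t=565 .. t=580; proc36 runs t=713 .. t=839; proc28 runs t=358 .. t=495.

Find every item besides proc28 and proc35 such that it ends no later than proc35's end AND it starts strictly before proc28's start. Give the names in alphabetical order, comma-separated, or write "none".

proc30, proc32, proc33

Conditions: its end is no later than proc35's end (X.end <= t=762) AND its start is strictly before proc28's start (X.start < t=358).
proc27: end t=580 <= t=762? ✓; start t=565 < t=358? ✗ → no.
proc29: end t=805 <= t=762? ✗; start t=705 < t=358? ✗ → no.
proc30: end t=514 <= t=762? ✓; start t=78 < t=358? ✓ → yes.
proc31: end t=925 <= t=762? ✗; start t=834 < t=358? ✗ → no.
proc32: end t=274 <= t=762? ✓; start t=172 < t=358? ✓ → yes.
proc33: end t=556 <= t=762? ✓; start t=132 < t=358? ✓ → yes.
proc34: end t=729 <= t=762? ✓; start t=601 < t=358? ✗ → no.
proc36: end t=839 <= t=762? ✗; start t=713 < t=358? ✗ → no.
proc37: end t=835 <= t=762? ✗; start t=715 < t=358? ✗ → no.
proc38: end t=873 <= t=762? ✗; start t=579 < t=358? ✗ → no.
Result: proc30, proc32, proc33.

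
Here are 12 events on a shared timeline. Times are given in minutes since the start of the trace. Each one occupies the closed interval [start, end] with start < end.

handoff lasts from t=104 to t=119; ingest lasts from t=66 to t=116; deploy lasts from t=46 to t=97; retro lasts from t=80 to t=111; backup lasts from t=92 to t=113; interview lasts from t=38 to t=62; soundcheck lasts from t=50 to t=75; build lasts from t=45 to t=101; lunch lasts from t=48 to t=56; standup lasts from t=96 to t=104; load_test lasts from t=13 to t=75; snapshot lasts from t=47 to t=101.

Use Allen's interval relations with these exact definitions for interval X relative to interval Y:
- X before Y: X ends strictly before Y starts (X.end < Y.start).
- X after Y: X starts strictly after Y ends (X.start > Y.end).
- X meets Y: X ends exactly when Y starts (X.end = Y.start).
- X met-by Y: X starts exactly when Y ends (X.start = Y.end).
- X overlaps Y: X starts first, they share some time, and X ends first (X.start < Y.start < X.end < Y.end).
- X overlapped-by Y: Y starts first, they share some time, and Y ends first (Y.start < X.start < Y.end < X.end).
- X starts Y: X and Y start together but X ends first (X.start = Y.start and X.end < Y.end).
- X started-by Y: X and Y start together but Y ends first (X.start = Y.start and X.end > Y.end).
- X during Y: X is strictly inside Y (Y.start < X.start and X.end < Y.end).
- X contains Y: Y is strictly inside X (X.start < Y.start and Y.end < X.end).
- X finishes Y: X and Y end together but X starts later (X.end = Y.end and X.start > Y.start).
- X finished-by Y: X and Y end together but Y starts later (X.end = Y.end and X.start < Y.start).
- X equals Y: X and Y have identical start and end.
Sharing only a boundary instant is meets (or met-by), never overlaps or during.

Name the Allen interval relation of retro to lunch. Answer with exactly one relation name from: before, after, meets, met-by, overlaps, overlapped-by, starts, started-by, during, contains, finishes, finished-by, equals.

after

retro = [t=80, t=111]; lunch = [t=48, t=56].
Compare endpoints: retro.start > lunch.start, retro.start > lunch.end, retro.end > lunch.start, retro.end > lunch.end.
That pattern is 'after'.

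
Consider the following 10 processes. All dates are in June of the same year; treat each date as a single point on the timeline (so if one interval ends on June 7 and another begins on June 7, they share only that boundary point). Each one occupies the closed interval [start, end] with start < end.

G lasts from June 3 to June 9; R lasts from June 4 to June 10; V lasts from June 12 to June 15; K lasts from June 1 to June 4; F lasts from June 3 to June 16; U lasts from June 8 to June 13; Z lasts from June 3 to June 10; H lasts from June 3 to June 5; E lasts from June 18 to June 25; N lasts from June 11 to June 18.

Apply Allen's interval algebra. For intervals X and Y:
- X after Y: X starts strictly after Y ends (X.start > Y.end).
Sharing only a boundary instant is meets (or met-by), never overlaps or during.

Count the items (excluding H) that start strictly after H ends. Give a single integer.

4

Target H = [June 3, June 5].
E [June 18, June 25] → after → counts.
F [June 3, June 16] → started-by → no.
G [June 3, June 9] → started-by → no.
K [June 1, June 4] → overlaps → no.
N [June 11, June 18] → after → counts.
R [June 4, June 10] → overlapped-by → no.
U [June 8, June 13] → after → counts.
V [June 12, June 15] → after → counts.
Z [June 3, June 10] → started-by → no.
Total: 4.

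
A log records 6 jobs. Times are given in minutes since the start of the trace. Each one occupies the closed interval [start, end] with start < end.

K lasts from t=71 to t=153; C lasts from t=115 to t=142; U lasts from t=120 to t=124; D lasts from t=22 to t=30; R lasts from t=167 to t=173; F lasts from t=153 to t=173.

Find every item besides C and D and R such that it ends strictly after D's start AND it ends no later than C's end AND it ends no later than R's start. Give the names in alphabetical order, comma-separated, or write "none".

Conditions: its end is strictly after D's start (X.end > t=22) AND its end is no later than C's end (X.end <= t=142) AND its end is no later than R's start (X.end <= t=167).
F: end t=173 > t=22? ✓; end t=173 <= t=142? ✗; end t=173 <= t=167? ✗ → no.
K: end t=153 > t=22? ✓; end t=153 <= t=142? ✗; end t=153 <= t=167? ✓ → no.
U: end t=124 > t=22? ✓; end t=124 <= t=142? ✓; end t=124 <= t=167? ✓ → yes.
Result: U.

U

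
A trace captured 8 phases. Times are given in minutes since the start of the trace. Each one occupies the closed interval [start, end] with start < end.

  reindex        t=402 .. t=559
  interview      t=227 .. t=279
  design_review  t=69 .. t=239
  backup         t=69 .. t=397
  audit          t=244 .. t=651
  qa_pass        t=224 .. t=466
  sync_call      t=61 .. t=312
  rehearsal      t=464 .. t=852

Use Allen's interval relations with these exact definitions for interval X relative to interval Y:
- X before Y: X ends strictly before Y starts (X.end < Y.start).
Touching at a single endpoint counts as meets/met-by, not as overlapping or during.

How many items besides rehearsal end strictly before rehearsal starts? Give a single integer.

Target rehearsal = [t=464, t=852].
audit [t=244, t=651] → overlaps → no.
backup [t=69, t=397] → before → counts.
design_review [t=69, t=239] → before → counts.
interview [t=227, t=279] → before → counts.
qa_pass [t=224, t=466] → overlaps → no.
reindex [t=402, t=559] → overlaps → no.
sync_call [t=61, t=312] → before → counts.
Total: 4.

4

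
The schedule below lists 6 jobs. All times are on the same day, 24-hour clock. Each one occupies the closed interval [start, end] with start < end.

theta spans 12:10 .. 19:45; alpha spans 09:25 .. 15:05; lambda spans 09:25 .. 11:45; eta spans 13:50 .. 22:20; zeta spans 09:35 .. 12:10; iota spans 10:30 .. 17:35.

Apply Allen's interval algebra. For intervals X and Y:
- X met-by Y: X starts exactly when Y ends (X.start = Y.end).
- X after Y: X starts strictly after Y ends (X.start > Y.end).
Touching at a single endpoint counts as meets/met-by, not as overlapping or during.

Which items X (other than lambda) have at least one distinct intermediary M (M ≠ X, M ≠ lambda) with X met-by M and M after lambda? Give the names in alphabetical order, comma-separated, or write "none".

Target lambda = [09:25, 11:45].
Intermediaries M with M after lambda: eta, theta.
Via eta — items with X met-by eta: none.
Via theta — items with X met-by theta: none.
Union: none.

none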